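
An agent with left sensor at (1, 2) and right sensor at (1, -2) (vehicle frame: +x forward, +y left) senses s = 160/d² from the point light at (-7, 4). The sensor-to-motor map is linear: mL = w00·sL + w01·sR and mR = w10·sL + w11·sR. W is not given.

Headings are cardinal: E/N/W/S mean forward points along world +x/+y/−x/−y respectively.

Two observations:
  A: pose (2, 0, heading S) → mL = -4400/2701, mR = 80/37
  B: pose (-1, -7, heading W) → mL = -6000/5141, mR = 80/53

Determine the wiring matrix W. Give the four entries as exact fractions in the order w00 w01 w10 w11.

-1/2 -1/2 0 1

obs A: pose=(2,0,S) → sL=80/73, sR=80/37, mL=-4400/2701, mR=80/37
obs B: pose=(-1,-7,W) → sL=80/97, sR=80/53, mL=-6000/5141, mR=80/53
sensor matrix S = [[80/73, 80/37], [80/97, 80/53]]; det S = -1792000/13885841
solve [mL_A; mL_B] = S·[w00; w01] and [mR_A; mR_B] = S·[w10; w11]:
  w00 = -1/2, w01 = -1/2, w10 = 0, w11 = 1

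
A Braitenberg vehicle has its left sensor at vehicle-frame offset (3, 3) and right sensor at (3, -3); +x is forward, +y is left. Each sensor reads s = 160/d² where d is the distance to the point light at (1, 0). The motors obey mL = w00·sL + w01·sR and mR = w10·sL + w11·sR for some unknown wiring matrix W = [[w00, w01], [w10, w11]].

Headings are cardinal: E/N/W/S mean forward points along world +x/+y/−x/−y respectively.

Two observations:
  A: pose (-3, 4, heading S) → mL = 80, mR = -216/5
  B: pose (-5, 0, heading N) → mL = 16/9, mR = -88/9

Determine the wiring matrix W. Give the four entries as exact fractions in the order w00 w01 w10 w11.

obs A: pose=(-3,4,S) → sL=80, sR=16/5, mL=80, mR=-216/5
obs B: pose=(-5,0,N) → sL=16/9, sR=80/9, mL=16/9, mR=-88/9
sensor matrix S = [[80, 16/5], [16/9, 80/9]]; det S = 31744/45
solve [mL_A; mL_B] = S·[w00; w01] and [mR_A; mR_B] = S·[w10; w11]:
  w00 = 1, w01 = 0, w10 = -1/2, w11 = -1

1 0 -1/2 -1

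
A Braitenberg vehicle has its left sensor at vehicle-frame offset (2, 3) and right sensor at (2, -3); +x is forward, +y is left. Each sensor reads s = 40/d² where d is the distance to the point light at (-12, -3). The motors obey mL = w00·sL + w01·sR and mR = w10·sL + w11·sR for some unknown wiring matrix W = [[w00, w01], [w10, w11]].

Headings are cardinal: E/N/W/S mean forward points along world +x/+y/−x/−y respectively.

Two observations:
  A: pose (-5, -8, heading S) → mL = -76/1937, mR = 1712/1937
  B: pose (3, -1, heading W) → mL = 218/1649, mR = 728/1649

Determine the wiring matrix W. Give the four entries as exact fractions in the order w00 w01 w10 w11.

obs A: pose=(-5,-8,S) → sL=40/149, sR=8/13, mL=-76/1937, mR=1712/1937
obs B: pose=(3,-1,W) → sL=4/17, sR=20/97, mL=218/1649, mR=728/1649
sensor matrix S = [[40/149, 8/13], [4/17, 20/97]]; det S = -285696/3194113
solve [mL_A; mL_B] = S·[w00; w01] and [mR_A; mR_B] = S·[w10; w11]:
  w00 = 1, w01 = -1/2, w10 = 1, w11 = 1

1 -1/2 1 1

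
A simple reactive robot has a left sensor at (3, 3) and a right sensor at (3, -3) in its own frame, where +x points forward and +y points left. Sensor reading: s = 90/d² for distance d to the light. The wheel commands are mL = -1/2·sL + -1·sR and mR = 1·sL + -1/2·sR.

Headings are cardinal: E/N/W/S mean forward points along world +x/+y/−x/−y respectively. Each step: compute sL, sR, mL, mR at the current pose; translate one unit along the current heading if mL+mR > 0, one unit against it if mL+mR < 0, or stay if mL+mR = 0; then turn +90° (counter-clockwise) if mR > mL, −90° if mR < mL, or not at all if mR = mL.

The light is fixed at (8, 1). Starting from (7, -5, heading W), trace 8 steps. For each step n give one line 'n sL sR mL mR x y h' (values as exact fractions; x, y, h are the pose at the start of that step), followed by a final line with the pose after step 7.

0 90/97 18/5 -1971/485 -423/485 7 -5 W
1 1 1 -3/2 1/2 8 -5 S
2 90/13 90/73 -4455/949 5985/949 8 -4 E
3 45/4 9/2 -81/8 9 9 -4 N
4 18/17 90/13 -1647/221 -531/221 9 -5 W
5 45/53 45/41 -6615/4346 1305/4346 10 -5 S
6 90/29 90/89 -6615/2581 6705/2581 10 -4 E
7 45/2 9/4 -27/2 171/8 11 -4 N
final 11 -3 W

n=0: pose=(7,-5,W); sL=90/97, sR=18/5; mL=-1971/485, mR=-423/485; mL+mR=-2394/485 → advance -1; mR−mL=1548/485 → turn +1·90°
n=1: pose=(8,-5,S); sL=1, sR=1; mL=-3/2, mR=1/2; mL+mR=-1 → advance -1; mR−mL=2 → turn +1·90°
n=2: pose=(8,-4,E); sL=90/13, sR=90/73; mL=-4455/949, mR=5985/949; mL+mR=1530/949 → advance +1; mR−mL=10440/949 → turn +1·90°
n=3: pose=(9,-4,N); sL=45/4, sR=9/2; mL=-81/8, mR=9; mL+mR=-9/8 → advance -1; mR−mL=153/8 → turn +1·90°
n=4: pose=(9,-5,W); sL=18/17, sR=90/13; mL=-1647/221, mR=-531/221; mL+mR=-2178/221 → advance -1; mR−mL=1116/221 → turn +1·90°
n=5: pose=(10,-5,S); sL=45/53, sR=45/41; mL=-6615/4346, mR=1305/4346; mL+mR=-2655/2173 → advance -1; mR−mL=3960/2173 → turn +1·90°
n=6: pose=(10,-4,E); sL=90/29, sR=90/89; mL=-6615/2581, mR=6705/2581; mL+mR=90/2581 → advance +1; mR−mL=13320/2581 → turn +1·90°
n=7: pose=(11,-4,N); sL=45/2, sR=9/4; mL=-27/2, mR=171/8; mL+mR=63/8 → advance +1; mR−mL=279/8 → turn +1·90°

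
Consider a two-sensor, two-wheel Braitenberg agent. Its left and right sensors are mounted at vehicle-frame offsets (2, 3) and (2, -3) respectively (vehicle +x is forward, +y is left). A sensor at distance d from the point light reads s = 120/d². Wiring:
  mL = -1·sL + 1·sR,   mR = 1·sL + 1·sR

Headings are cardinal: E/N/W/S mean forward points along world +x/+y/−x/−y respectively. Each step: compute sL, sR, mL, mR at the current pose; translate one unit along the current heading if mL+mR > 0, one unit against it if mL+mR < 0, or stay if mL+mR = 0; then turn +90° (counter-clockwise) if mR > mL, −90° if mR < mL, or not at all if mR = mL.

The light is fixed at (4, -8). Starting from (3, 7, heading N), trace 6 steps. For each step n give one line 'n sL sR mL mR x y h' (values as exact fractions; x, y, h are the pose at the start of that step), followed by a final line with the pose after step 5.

n=0: pose=(3,7,N); sL=24/61, sR=120/293; mL=288/17873, mR=14352/17873; mL+mR=240/293 → advance +1; mR−mL=48/61 → turn +1·90°
n=1: pose=(3,8,W); sL=60/89, sR=12/37; mL=-1152/3293, mR=3288/3293; mL+mR=24/37 → advance +1; mR−mL=120/89 → turn +1·90°
n=2: pose=(2,8,S); sL=120/197, sR=120/221; mL=-2880/43537, mR=50160/43537; mL+mR=240/221 → advance +1; mR−mL=240/197 → turn +1·90°
n=3: pose=(2,7,E); sL=10/27, sR=5/6; mL=25/54, mR=65/54; mL+mR=5/3 → advance +1; mR−mL=20/27 → turn +1·90°
n=4: pose=(3,7,N); sL=24/61, sR=120/293; mL=288/17873, mR=14352/17873; mL+mR=240/293 → advance +1; mR−mL=48/61 → turn +1·90°
n=5: pose=(3,8,W); sL=60/89, sR=12/37; mL=-1152/3293, mR=3288/3293; mL+mR=24/37 → advance +1; mR−mL=120/89 → turn +1·90°

0 24/61 120/293 288/17873 14352/17873 3 7 N
1 60/89 12/37 -1152/3293 3288/3293 3 8 W
2 120/197 120/221 -2880/43537 50160/43537 2 8 S
3 10/27 5/6 25/54 65/54 2 7 E
4 24/61 120/293 288/17873 14352/17873 3 7 N
5 60/89 12/37 -1152/3293 3288/3293 3 8 W
final 2 8 S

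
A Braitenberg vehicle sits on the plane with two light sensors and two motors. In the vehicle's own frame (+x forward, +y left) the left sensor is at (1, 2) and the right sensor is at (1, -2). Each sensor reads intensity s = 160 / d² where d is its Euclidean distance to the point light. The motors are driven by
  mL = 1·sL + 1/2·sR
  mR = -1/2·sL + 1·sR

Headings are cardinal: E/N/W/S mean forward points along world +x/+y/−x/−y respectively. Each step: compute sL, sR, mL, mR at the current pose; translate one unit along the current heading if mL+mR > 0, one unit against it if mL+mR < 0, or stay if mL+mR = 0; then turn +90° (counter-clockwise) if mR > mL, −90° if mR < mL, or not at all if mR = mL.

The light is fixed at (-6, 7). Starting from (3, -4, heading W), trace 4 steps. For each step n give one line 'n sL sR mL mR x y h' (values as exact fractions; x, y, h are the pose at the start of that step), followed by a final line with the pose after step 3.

0 160/233 32/29 8368/6757 5136/6757 3 -4 W
1 20/17 4/5 134/85 18/85 2 -4 N
2 32/29 32/45 1904/1305 208/1305 2 -3 E
3 80/121 16/17 2328/2057 1256/2057 3 -3 S
final 3 -4 W

n=0: pose=(3,-4,W); sL=160/233, sR=32/29; mL=8368/6757, mR=5136/6757; mL+mR=13504/6757 → advance +1; mR−mL=-3232/6757 → turn -1·90°
n=1: pose=(2,-4,N); sL=20/17, sR=4/5; mL=134/85, mR=18/85; mL+mR=152/85 → advance +1; mR−mL=-116/85 → turn -1·90°
n=2: pose=(2,-3,E); sL=32/29, sR=32/45; mL=1904/1305, mR=208/1305; mL+mR=704/435 → advance +1; mR−mL=-1696/1305 → turn -1·90°
n=3: pose=(3,-3,S); sL=80/121, sR=16/17; mL=2328/2057, mR=1256/2057; mL+mR=3584/2057 → advance +1; mR−mL=-1072/2057 → turn -1·90°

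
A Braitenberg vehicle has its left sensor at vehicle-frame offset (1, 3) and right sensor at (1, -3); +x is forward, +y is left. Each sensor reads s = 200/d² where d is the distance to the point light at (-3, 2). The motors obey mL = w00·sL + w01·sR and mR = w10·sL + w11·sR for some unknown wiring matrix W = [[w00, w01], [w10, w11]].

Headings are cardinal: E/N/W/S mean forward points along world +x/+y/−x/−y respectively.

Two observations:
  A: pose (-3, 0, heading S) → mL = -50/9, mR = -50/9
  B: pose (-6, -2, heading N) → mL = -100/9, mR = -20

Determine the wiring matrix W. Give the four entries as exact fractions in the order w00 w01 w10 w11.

0 -1/2 1/2 -1

obs A: pose=(-3,0,S) → sL=100/9, sR=100/9, mL=-50/9, mR=-50/9
obs B: pose=(-6,-2,N) → sL=40/9, sR=200/9, mL=-100/9, mR=-20
sensor matrix S = [[100/9, 100/9], [40/9, 200/9]]; det S = 16000/81
solve [mL_A; mL_B] = S·[w00; w01] and [mR_A; mR_B] = S·[w10; w11]:
  w00 = 0, w01 = -1/2, w10 = 1/2, w11 = -1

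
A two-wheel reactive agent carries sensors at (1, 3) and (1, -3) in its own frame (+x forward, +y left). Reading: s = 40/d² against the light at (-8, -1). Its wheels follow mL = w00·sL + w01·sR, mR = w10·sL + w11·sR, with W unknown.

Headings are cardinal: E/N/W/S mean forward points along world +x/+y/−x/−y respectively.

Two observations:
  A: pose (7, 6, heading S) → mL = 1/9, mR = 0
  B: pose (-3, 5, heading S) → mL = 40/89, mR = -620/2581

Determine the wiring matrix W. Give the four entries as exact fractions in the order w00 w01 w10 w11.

1 0 1 -1/2

obs A: pose=(7,6,S) → sL=1/9, sR=2/9, mL=1/9, mR=0
obs B: pose=(-3,5,S) → sL=40/89, sR=40/29, mL=40/89, mR=-620/2581
sensor matrix S = [[1/9, 2/9], [40/89, 40/29]]; det S = 1240/23229
solve [mL_A; mL_B] = S·[w00; w01] and [mR_A; mR_B] = S·[w10; w11]:
  w00 = 1, w01 = 0, w10 = 1, w11 = -1/2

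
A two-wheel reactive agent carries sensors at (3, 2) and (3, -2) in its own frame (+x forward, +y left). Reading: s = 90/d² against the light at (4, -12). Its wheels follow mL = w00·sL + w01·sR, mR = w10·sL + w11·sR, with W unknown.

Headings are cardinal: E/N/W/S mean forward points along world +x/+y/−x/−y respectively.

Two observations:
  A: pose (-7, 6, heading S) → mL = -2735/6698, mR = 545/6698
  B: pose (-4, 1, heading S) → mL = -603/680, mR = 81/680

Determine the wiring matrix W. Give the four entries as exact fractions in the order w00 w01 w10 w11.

obs A: pose=(-7,6,S) → sL=5/17, sR=45/197, mL=-2735/6698, mR=545/6698
obs B: pose=(-4,1,S) → sL=45/68, sR=9/20, mL=-603/680, mR=81/680
sensor matrix S = [[5/17, 45/197], [45/68, 9/20]]; det S = -63/3349
solve [mL_A; mL_B] = S·[w00; w01] and [mR_A; mR_B] = S·[w10; w11]:
  w00 = -1, w01 = -1/2, w10 = -1/2, w11 = 1

-1 -1/2 -1/2 1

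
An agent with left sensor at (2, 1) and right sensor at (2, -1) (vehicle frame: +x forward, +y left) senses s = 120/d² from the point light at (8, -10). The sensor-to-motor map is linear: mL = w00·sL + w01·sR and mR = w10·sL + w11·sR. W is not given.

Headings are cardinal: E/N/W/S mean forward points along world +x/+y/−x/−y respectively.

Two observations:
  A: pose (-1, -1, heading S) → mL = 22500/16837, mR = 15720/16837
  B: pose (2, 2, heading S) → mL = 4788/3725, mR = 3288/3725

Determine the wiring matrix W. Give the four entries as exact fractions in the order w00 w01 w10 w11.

1/2 1 1/2 1/2

obs A: pose=(-1,-1,S) → sL=120/113, sR=120/149, mL=22500/16837, mR=15720/16837
obs B: pose=(2,2,S) → sL=24/25, sR=120/149, mL=4788/3725, mR=3288/3725
sensor matrix S = [[120/113, 120/149], [24/25, 120/149]]; det S = 6912/84185
solve [mL_A; mL_B] = S·[w00; w01] and [mR_A; mR_B] = S·[w10; w11]:
  w00 = 1/2, w01 = 1, w10 = 1/2, w11 = 1/2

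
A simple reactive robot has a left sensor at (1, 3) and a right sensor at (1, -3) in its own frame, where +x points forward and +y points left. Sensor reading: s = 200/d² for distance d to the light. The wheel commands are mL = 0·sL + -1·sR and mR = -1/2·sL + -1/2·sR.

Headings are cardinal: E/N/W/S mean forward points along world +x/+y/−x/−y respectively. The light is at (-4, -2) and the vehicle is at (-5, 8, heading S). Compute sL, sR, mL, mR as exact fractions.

left sensor world pos  = (-2, 7); dL² = 85
right sensor world pos = (-8, 7); dR² = 97
sL = 200/85 = 40/17
sR = 200/97 = 200/97
mL = 0·sL + -1·sR = -200/97
mR = -1/2·sL + -1/2·sR = -3640/1649

40/17 200/97 -200/97 -3640/1649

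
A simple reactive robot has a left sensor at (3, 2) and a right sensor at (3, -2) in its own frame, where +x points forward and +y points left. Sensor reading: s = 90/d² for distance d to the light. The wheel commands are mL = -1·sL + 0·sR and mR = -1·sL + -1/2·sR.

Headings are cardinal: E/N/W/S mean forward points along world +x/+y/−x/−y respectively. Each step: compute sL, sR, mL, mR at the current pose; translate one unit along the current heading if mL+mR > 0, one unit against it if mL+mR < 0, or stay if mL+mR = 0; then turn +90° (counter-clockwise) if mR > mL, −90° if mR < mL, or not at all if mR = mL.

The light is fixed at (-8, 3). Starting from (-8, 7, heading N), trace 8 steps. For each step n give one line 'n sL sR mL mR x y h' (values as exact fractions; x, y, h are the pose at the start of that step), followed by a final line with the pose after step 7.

0 90/53 90/53 -90/53 -135/53 -8 7 N
1 45/17 9 -45/17 -243/34 -8 6 E
2 90 10 -90 -95 -9 6 S
3 9/2 45/26 -9/2 -279/52 -9 7 W
4 90/53 90/53 -90/53 -135/53 -8 7 N
5 45/17 9 -45/17 -243/34 -8 6 E
6 90 10 -90 -95 -9 6 S
7 9/2 45/26 -9/2 -279/52 -9 7 W
final -8 7 N

n=0: pose=(-8,7,N); sL=90/53, sR=90/53; mL=-90/53, mR=-135/53; mL+mR=-225/53 → advance -1; mR−mL=-45/53 → turn -1·90°
n=1: pose=(-8,6,E); sL=45/17, sR=9; mL=-45/17, mR=-243/34; mL+mR=-333/34 → advance -1; mR−mL=-9/2 → turn -1·90°
n=2: pose=(-9,6,S); sL=90, sR=10; mL=-90, mR=-95; mL+mR=-185 → advance -1; mR−mL=-5 → turn -1·90°
n=3: pose=(-9,7,W); sL=9/2, sR=45/26; mL=-9/2, mR=-279/52; mL+mR=-513/52 → advance -1; mR−mL=-45/52 → turn -1·90°
n=4: pose=(-8,7,N); sL=90/53, sR=90/53; mL=-90/53, mR=-135/53; mL+mR=-225/53 → advance -1; mR−mL=-45/53 → turn -1·90°
n=5: pose=(-8,6,E); sL=45/17, sR=9; mL=-45/17, mR=-243/34; mL+mR=-333/34 → advance -1; mR−mL=-9/2 → turn -1·90°
n=6: pose=(-9,6,S); sL=90, sR=10; mL=-90, mR=-95; mL+mR=-185 → advance -1; mR−mL=-5 → turn -1·90°
n=7: pose=(-9,7,W); sL=9/2, sR=45/26; mL=-9/2, mR=-279/52; mL+mR=-513/52 → advance -1; mR−mL=-45/52 → turn -1·90°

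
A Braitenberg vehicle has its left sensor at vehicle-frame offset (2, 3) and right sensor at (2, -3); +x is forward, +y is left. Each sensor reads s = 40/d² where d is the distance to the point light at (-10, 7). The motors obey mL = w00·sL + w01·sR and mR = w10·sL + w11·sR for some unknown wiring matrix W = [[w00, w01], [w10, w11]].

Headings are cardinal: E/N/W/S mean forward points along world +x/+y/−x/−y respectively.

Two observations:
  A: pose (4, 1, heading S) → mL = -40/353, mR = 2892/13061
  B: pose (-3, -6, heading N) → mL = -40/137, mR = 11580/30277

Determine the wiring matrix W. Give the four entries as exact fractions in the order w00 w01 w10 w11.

obs A: pose=(4,1,S) → sL=40/353, sR=8/37, mL=-40/353, mR=2892/13061
obs B: pose=(-3,-6,N) → sL=40/137, sR=40/221, mL=-40/137, mR=11580/30277
sensor matrix S = [[40/353, 8/37], [40/137, 40/221]]; det S = -16853760/395447897
solve [mL_A; mL_B] = S·[w00; w01] and [mR_A; mR_B] = S·[w10; w11]:
  w00 = -1, w01 = 0, w10 = 1, w11 = 1/2

-1 0 1 1/2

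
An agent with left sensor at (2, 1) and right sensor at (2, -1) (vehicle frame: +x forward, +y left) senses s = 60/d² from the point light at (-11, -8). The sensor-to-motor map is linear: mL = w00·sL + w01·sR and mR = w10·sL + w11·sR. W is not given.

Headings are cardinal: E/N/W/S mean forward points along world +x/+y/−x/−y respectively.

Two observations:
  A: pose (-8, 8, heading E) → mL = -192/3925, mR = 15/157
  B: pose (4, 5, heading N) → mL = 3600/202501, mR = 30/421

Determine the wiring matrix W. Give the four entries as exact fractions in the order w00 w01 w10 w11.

obs A: pose=(-8,8,E) → sL=30/157, sR=6/25, mL=-192/3925, mR=15/157
obs B: pose=(4,5,N) → sL=60/421, sR=60/481, mL=3600/202501, mR=30/421
sensor matrix S = [[30/157, 6/25], [60/421, 60/481]]; det S = -1648224/158963285
solve [mL_A; mL_B] = S·[w00; w01] and [mR_A; mR_B] = S·[w10; w11]:
  w00 = 1, w01 = -1, w10 = 1/2, w11 = 0

1 -1 1/2 0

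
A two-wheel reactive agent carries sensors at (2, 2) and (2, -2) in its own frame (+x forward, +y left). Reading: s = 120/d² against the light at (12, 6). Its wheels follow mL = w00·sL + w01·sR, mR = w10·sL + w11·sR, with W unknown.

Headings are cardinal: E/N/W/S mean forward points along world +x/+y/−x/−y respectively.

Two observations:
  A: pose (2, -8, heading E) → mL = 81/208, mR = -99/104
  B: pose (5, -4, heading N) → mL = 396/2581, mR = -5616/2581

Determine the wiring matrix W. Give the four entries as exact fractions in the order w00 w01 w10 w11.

obs A: pose=(2,-8,E) → sL=15/26, sR=3/8, mL=81/208, mR=-99/104
obs B: pose=(5,-4,N) → sL=24/29, sR=120/89, mL=396/2581, mR=-5616/2581
sensor matrix S = [[15/26, 3/8], [24/29, 120/89]]; det S = 15687/33553
solve [mL_A; mL_B] = S·[w00; w01] and [mR_A; mR_B] = S·[w10; w11]:
  w00 = 1, w01 = -1/2, w10 = -1, w11 = -1

1 -1/2 -1 -1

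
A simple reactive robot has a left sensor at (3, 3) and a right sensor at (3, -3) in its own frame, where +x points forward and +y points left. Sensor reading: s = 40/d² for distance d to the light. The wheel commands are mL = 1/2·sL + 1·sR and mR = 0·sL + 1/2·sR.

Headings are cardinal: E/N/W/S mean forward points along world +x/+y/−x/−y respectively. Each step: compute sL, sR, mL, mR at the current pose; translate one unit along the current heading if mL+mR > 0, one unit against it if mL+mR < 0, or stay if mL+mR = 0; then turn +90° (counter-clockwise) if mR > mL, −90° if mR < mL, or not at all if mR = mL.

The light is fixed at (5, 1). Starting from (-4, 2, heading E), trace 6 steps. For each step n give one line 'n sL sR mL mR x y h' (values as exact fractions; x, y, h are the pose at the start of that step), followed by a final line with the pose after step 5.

0 10/13 1 18/13 1/2 -4 2 E
1 40/29 8/25 732/725 4/25 -3 2 S
2 4/13 4/13 6/13 2/13 -3 1 W
3 40/153 8/9 52/51 4/9 -4 1 N
4 10/13 1 18/13 1/2 -4 2 E
5 40/29 8/25 732/725 4/25 -3 2 S
final -3 1 W

n=0: pose=(-4,2,E); sL=10/13, sR=1; mL=18/13, mR=1/2; mL+mR=49/26 → advance +1; mR−mL=-23/26 → turn -1·90°
n=1: pose=(-3,2,S); sL=40/29, sR=8/25; mL=732/725, mR=4/25; mL+mR=848/725 → advance +1; mR−mL=-616/725 → turn -1·90°
n=2: pose=(-3,1,W); sL=4/13, sR=4/13; mL=6/13, mR=2/13; mL+mR=8/13 → advance +1; mR−mL=-4/13 → turn -1·90°
n=3: pose=(-4,1,N); sL=40/153, sR=8/9; mL=52/51, mR=4/9; mL+mR=224/153 → advance +1; mR−mL=-88/153 → turn -1·90°
n=4: pose=(-4,2,E); sL=10/13, sR=1; mL=18/13, mR=1/2; mL+mR=49/26 → advance +1; mR−mL=-23/26 → turn -1·90°
n=5: pose=(-3,2,S); sL=40/29, sR=8/25; mL=732/725, mR=4/25; mL+mR=848/725 → advance +1; mR−mL=-616/725 → turn -1·90°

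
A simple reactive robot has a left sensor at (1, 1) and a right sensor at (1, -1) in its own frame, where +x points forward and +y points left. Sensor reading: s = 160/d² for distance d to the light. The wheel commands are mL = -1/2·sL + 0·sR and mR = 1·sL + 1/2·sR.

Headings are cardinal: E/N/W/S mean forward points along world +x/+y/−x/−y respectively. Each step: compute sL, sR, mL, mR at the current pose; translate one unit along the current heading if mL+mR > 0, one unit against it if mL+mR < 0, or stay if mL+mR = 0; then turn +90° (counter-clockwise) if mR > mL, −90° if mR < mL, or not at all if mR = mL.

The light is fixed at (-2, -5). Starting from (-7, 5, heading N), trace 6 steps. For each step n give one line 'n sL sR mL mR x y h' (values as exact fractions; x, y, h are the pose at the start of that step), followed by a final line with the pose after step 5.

0 160/157 160/137 -80/157 34480/21509 -7 5 N
1 20/17 8/9 -10/17 248/153 -7 6 W
2 32/25 160/149 -16/25 6768/3725 -8 6 S
3 80/73 80/53 -40/73 7160/3869 -8 5 E
4 160/157 160/137 -80/157 34480/21509 -7 5 N
5 20/17 8/9 -10/17 248/153 -7 6 W
final -8 6 S

n=0: pose=(-7,5,N); sL=160/157, sR=160/137; mL=-80/157, mR=34480/21509; mL+mR=23520/21509 → advance +1; mR−mL=45440/21509 → turn +1·90°
n=1: pose=(-7,6,W); sL=20/17, sR=8/9; mL=-10/17, mR=248/153; mL+mR=158/153 → advance +1; mR−mL=338/153 → turn +1·90°
n=2: pose=(-8,6,S); sL=32/25, sR=160/149; mL=-16/25, mR=6768/3725; mL+mR=4384/3725 → advance +1; mR−mL=9152/3725 → turn +1·90°
n=3: pose=(-8,5,E); sL=80/73, sR=80/53; mL=-40/73, mR=7160/3869; mL+mR=5040/3869 → advance +1; mR−mL=9280/3869 → turn +1·90°
n=4: pose=(-7,5,N); sL=160/157, sR=160/137; mL=-80/157, mR=34480/21509; mL+mR=23520/21509 → advance +1; mR−mL=45440/21509 → turn +1·90°
n=5: pose=(-7,6,W); sL=20/17, sR=8/9; mL=-10/17, mR=248/153; mL+mR=158/153 → advance +1; mR−mL=338/153 → turn +1·90°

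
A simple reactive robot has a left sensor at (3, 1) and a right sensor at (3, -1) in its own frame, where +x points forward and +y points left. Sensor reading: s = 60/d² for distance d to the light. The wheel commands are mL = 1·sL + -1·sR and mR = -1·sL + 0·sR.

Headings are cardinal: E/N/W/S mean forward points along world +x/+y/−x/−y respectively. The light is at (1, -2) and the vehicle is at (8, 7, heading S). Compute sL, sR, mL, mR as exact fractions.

3/5 5/6 -7/30 -3/5

left sensor world pos  = (9, 4); dL² = 100
right sensor world pos = (7, 4); dR² = 72
sL = 60/100 = 3/5
sR = 60/72 = 5/6
mL = 1·sL + -1·sR = -7/30
mR = -1·sL + 0·sR = -3/5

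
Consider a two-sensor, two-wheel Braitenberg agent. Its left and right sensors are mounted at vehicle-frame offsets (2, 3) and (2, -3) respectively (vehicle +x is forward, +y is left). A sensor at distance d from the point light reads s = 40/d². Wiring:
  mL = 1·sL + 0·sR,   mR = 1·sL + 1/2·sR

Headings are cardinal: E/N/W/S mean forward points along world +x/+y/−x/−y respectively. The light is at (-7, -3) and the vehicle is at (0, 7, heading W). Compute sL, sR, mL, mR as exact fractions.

20/37 20/97 20/37 2310/3589

left sensor world pos  = (-2, 4); dL² = 74
right sensor world pos = (-2, 10); dR² = 194
sL = 40/74 = 20/37
sR = 40/194 = 20/97
mL = 1·sL + 0·sR = 20/37
mR = 1·sL + 1/2·sR = 2310/3589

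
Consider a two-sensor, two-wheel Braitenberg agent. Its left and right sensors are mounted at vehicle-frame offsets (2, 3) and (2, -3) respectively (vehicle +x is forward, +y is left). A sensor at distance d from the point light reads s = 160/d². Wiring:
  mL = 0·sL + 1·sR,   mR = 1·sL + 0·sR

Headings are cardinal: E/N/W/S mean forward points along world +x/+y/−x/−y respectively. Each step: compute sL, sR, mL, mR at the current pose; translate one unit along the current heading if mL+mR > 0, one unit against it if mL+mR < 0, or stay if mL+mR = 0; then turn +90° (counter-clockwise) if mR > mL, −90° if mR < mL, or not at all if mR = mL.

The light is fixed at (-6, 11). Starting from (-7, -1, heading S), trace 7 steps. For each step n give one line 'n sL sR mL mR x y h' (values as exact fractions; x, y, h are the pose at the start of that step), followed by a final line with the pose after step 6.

0 4/5 40/53 40/53 4/5 -7 -1 S
1 160/101 160/257 160/257 160/101 -7 -2 E
2 16/13 16/13 16/13 16/13 -6 -2 N
3 160/109 160/109 160/109 160/109 -6 -1 N
4 16/9 16/9 16/9 16/9 -6 0 N
5 160/73 160/73 160/73 160/73 -6 1 N
6 80/29 80/29 80/29 80/29 -6 2 N
final -6 3 N

n=0: pose=(-7,-1,S); sL=4/5, sR=40/53; mL=40/53, mR=4/5; mL+mR=412/265 → advance +1; mR−mL=12/265 → turn +1·90°
n=1: pose=(-7,-2,E); sL=160/101, sR=160/257; mL=160/257, mR=160/101; mL+mR=57280/25957 → advance +1; mR−mL=24960/25957 → turn +1·90°
n=2: pose=(-6,-2,N); sL=16/13, sR=16/13; mL=16/13, mR=16/13; mL+mR=32/13 → advance +1; mR−mL=0 → turn +0·90°
n=3: pose=(-6,-1,N); sL=160/109, sR=160/109; mL=160/109, mR=160/109; mL+mR=320/109 → advance +1; mR−mL=0 → turn +0·90°
n=4: pose=(-6,0,N); sL=16/9, sR=16/9; mL=16/9, mR=16/9; mL+mR=32/9 → advance +1; mR−mL=0 → turn +0·90°
n=5: pose=(-6,1,N); sL=160/73, sR=160/73; mL=160/73, mR=160/73; mL+mR=320/73 → advance +1; mR−mL=0 → turn +0·90°
n=6: pose=(-6,2,N); sL=80/29, sR=80/29; mL=80/29, mR=80/29; mL+mR=160/29 → advance +1; mR−mL=0 → turn +0·90°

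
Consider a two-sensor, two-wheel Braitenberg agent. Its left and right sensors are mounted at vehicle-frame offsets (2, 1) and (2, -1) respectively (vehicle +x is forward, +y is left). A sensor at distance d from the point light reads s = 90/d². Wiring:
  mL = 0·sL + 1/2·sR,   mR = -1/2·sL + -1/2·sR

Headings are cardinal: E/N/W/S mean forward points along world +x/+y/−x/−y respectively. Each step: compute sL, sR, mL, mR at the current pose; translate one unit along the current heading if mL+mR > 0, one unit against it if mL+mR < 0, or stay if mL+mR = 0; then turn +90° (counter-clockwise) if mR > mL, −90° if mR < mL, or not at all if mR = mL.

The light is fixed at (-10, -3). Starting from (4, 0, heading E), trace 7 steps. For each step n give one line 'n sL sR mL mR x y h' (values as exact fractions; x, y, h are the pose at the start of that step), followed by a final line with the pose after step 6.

n=0: pose=(4,0,E); sL=45/136, sR=9/26; mL=9/52, mR=-1197/3536; mL+mR=-45/272 → advance -1; mR−mL=-1809/3536 → turn -1·90°
n=1: pose=(3,0,S); sL=90/197, sR=18/29; mL=9/29, mR=-3078/5713; mL+mR=-45/197 → advance -1; mR−mL=-4851/5713 → turn -1·90°
n=2: pose=(3,1,W); sL=9/13, sR=45/73; mL=45/146, mR=-621/949; mL+mR=-9/26 → advance -1; mR−mL=-1827/1898 → turn -1·90°
n=3: pose=(4,1,N); sL=18/41, sR=10/29; mL=5/29, mR=-466/1189; mL+mR=-9/41 → advance -1; mR−mL=-671/1189 → turn -1·90°
n=4: pose=(4,0,E); sL=45/136, sR=9/26; mL=9/52, mR=-1197/3536; mL+mR=-45/272 → advance -1; mR−mL=-1809/3536 → turn -1·90°
n=5: pose=(3,0,S); sL=90/197, sR=18/29; mL=9/29, mR=-3078/5713; mL+mR=-45/197 → advance -1; mR−mL=-4851/5713 → turn -1·90°
n=6: pose=(3,1,W); sL=9/13, sR=45/73; mL=45/146, mR=-621/949; mL+mR=-9/26 → advance -1; mR−mL=-1827/1898 → turn -1·90°

0 45/136 9/26 9/52 -1197/3536 4 0 E
1 90/197 18/29 9/29 -3078/5713 3 0 S
2 9/13 45/73 45/146 -621/949 3 1 W
3 18/41 10/29 5/29 -466/1189 4 1 N
4 45/136 9/26 9/52 -1197/3536 4 0 E
5 90/197 18/29 9/29 -3078/5713 3 0 S
6 9/13 45/73 45/146 -621/949 3 1 W
final 4 1 N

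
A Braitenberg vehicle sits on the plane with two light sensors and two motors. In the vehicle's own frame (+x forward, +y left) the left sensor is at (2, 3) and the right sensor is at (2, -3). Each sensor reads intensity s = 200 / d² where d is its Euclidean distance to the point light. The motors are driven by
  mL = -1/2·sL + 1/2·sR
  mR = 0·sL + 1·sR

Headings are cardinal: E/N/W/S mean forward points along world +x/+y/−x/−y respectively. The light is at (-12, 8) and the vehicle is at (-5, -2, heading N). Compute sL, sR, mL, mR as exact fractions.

left sensor world pos  = (-8, 0); dL² = 80
right sensor world pos = (-2, 0); dR² = 164
sL = 200/80 = 5/2
sR = 200/164 = 50/41
mL = -1/2·sL + 1/2·sR = -105/164
mR = 0·sL + 1·sR = 50/41

5/2 50/41 -105/164 50/41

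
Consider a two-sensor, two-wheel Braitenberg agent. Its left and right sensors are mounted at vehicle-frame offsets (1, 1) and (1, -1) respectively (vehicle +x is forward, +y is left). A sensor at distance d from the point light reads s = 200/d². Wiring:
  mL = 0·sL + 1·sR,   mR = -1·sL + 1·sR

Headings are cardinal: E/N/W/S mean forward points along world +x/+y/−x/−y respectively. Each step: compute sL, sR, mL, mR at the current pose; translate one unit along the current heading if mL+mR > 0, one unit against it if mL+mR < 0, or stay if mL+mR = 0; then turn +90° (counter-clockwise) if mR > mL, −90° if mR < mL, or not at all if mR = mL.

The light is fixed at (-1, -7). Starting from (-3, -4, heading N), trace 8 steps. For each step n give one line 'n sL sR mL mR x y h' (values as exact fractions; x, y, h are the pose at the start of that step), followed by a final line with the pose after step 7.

0 8 200/17 200/17 64/17 -3 -4 N
1 100/13 20 20 160/13 -3 -3 E
2 200/9 200/13 200/13 -800/117 -2 -3 S
3 25 10 10 -15 -2 -4 W
4 200/17 200/17 200/17 0 -1 -4 N
5 100/13 20 20 160/13 -1 -3 E
6 200/13 200/9 200/9 800/117 0 -3 S
7 50 25/2 25/2 -75/2 0 -4 W
final 1 -4 N

n=0: pose=(-3,-4,N); sL=8, sR=200/17; mL=200/17, mR=64/17; mL+mR=264/17 → advance +1; mR−mL=-8 → turn -1·90°
n=1: pose=(-3,-3,E); sL=100/13, sR=20; mL=20, mR=160/13; mL+mR=420/13 → advance +1; mR−mL=-100/13 → turn -1·90°
n=2: pose=(-2,-3,S); sL=200/9, sR=200/13; mL=200/13, mR=-800/117; mL+mR=1000/117 → advance +1; mR−mL=-200/9 → turn -1·90°
n=3: pose=(-2,-4,W); sL=25, sR=10; mL=10, mR=-15; mL+mR=-5 → advance -1; mR−mL=-25 → turn -1·90°
n=4: pose=(-1,-4,N); sL=200/17, sR=200/17; mL=200/17, mR=0; mL+mR=200/17 → advance +1; mR−mL=-200/17 → turn -1·90°
n=5: pose=(-1,-3,E); sL=100/13, sR=20; mL=20, mR=160/13; mL+mR=420/13 → advance +1; mR−mL=-100/13 → turn -1·90°
n=6: pose=(0,-3,S); sL=200/13, sR=200/9; mL=200/9, mR=800/117; mL+mR=3400/117 → advance +1; mR−mL=-200/13 → turn -1·90°
n=7: pose=(0,-4,W); sL=50, sR=25/2; mL=25/2, mR=-75/2; mL+mR=-25 → advance -1; mR−mL=-50 → turn -1·90°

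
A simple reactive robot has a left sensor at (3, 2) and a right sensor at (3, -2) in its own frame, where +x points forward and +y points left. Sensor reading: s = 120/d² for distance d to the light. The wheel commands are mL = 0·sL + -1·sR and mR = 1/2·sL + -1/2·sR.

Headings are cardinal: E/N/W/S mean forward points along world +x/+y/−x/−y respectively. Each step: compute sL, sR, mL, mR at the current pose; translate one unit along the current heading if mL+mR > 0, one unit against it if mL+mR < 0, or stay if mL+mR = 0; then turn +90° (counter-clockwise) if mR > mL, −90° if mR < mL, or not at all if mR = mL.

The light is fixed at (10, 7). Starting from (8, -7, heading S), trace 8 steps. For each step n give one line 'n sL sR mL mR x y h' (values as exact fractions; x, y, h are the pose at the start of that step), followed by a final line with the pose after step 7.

n=0: pose=(8,-7,S); sL=120/289, sR=24/61; mL=-24/61, mR=192/17629; mL+mR=-6744/17629 → advance -1; mR−mL=7128/17629 → turn +1·90°
n=1: pose=(8,-6,E); sL=60/61, sR=60/113; mL=-60/113, mR=1560/6893; mL+mR=-2100/6893 → advance -1; mR−mL=5220/6893 → turn +1·90°
n=2: pose=(7,-6,N); sL=24/25, sR=120/101; mL=-120/101, mR=-288/2525; mL+mR=-3288/2525 → advance -1; mR−mL=2712/2525 → turn +1·90°
n=3: pose=(7,-7,W); sL=30/73, sR=2/3; mL=-2/3, mR=-28/219; mL+mR=-58/73 → advance -1; mR−mL=118/219 → turn +1·90°
n=4: pose=(8,-7,S); sL=120/289, sR=24/61; mL=-24/61, mR=192/17629; mL+mR=-6744/17629 → advance -1; mR−mL=7128/17629 → turn +1·90°
n=5: pose=(8,-6,E); sL=60/61, sR=60/113; mL=-60/113, mR=1560/6893; mL+mR=-2100/6893 → advance -1; mR−mL=5220/6893 → turn +1·90°
n=6: pose=(7,-6,N); sL=24/25, sR=120/101; mL=-120/101, mR=-288/2525; mL+mR=-3288/2525 → advance -1; mR−mL=2712/2525 → turn +1·90°
n=7: pose=(7,-7,W); sL=30/73, sR=2/3; mL=-2/3, mR=-28/219; mL+mR=-58/73 → advance -1; mR−mL=118/219 → turn +1·90°

0 120/289 24/61 -24/61 192/17629 8 -7 S
1 60/61 60/113 -60/113 1560/6893 8 -6 E
2 24/25 120/101 -120/101 -288/2525 7 -6 N
3 30/73 2/3 -2/3 -28/219 7 -7 W
4 120/289 24/61 -24/61 192/17629 8 -7 S
5 60/61 60/113 -60/113 1560/6893 8 -6 E
6 24/25 120/101 -120/101 -288/2525 7 -6 N
7 30/73 2/3 -2/3 -28/219 7 -7 W
final 8 -7 S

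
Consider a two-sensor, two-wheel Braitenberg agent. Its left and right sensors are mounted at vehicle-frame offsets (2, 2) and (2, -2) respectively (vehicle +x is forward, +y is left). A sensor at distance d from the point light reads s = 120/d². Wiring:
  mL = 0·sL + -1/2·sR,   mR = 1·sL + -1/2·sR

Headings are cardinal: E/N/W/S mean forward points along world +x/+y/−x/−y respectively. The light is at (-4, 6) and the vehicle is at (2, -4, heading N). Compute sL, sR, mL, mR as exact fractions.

left sensor world pos  = (0, -2); dL² = 80
right sensor world pos = (4, -2); dR² = 128
sL = 120/80 = 3/2
sR = 120/128 = 15/16
mL = 0·sL + -1/2·sR = -15/32
mR = 1·sL + -1/2·sR = 33/32

3/2 15/16 -15/32 33/32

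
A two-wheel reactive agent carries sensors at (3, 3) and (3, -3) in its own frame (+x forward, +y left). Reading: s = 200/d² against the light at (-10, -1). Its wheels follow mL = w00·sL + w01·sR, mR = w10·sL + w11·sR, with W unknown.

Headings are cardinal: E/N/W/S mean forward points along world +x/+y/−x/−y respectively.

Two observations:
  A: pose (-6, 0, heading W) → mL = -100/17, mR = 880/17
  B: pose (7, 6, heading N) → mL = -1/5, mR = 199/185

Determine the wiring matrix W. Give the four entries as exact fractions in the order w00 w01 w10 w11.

obs A: pose=(-6,0,W) → sL=40, sR=200/17, mL=-100/17, mR=880/17
obs B: pose=(7,6,N) → sL=25/37, sR=2/5, mL=-1/5, mR=199/185
sensor matrix S = [[40, 200/17], [25/37, 2/5]]; det S = 5064/629
solve [mL_A; mL_B] = S·[w00; w01] and [mR_A; mR_B] = S·[w10; w11]:
  w00 = 0, w01 = -1/2, w10 = 1, w11 = 1

0 -1/2 1 1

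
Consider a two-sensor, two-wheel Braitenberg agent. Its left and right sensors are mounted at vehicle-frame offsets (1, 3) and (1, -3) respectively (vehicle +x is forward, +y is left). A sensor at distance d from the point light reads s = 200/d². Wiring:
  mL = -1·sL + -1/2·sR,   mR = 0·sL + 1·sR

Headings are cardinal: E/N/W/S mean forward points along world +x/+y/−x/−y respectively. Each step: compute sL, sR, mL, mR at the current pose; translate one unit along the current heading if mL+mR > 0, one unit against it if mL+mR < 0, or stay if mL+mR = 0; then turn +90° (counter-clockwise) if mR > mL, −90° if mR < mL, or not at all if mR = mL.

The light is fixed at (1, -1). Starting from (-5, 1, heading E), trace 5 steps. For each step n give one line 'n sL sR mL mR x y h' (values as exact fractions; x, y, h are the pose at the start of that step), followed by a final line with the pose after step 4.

n=0: pose=(-5,1,E); sL=4, sR=100/13; mL=-102/13, mR=100/13; mL+mR=-2/13 → advance -1; mR−mL=202/13 → turn +1·90°
n=1: pose=(-6,1,N); sL=200/109, sR=8; mL=-636/109, mR=8; mL+mR=236/109 → advance +1; mR−mL=1508/109 → turn +1·90°
n=2: pose=(-6,2,W); sL=25/8, sR=2; mL=-33/8, mR=2; mL+mR=-17/8 → advance -1; mR−mL=49/8 → turn +1·90°
n=3: pose=(-5,2,S); sL=200/13, sR=40/17; mL=-3660/221, mR=40/17; mL+mR=-3140/221 → advance -1; mR−mL=4180/221 → turn +1·90°
n=4: pose=(-5,3,E); sL=100/37, sR=100/13; mL=-3150/481, mR=100/13; mL+mR=550/481 → advance +1; mR−mL=6850/481 → turn +1·90°

0 4 100/13 -102/13 100/13 -5 1 E
1 200/109 8 -636/109 8 -6 1 N
2 25/8 2 -33/8 2 -6 2 W
3 200/13 40/17 -3660/221 40/17 -5 2 S
4 100/37 100/13 -3150/481 100/13 -5 3 E
final -4 3 N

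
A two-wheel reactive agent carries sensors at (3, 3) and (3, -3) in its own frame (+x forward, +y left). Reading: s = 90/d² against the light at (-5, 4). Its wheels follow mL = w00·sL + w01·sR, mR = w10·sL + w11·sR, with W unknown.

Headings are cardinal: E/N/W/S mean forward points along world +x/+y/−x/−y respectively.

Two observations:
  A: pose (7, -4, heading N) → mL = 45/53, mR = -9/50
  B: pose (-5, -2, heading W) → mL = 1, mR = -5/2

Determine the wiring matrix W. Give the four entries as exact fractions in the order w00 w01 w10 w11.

1 0 0 -1/2

obs A: pose=(7,-4,N) → sL=45/53, sR=9/25, mL=45/53, mR=-9/50
obs B: pose=(-5,-2,W) → sL=1, sR=5, mL=1, mR=-5/2
sensor matrix S = [[45/53, 9/25], [1, 5]]; det S = 5148/1325
solve [mL_A; mL_B] = S·[w00; w01] and [mR_A; mR_B] = S·[w10; w11]:
  w00 = 1, w01 = 0, w10 = 0, w11 = -1/2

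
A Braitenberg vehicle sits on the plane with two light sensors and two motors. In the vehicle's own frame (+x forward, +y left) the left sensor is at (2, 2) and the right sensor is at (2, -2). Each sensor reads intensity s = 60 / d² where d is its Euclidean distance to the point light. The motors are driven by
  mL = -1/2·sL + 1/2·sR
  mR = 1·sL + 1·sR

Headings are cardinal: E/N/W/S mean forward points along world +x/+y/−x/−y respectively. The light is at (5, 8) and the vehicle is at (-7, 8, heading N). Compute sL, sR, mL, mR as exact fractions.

left sensor world pos  = (-9, 10); dL² = 200
right sensor world pos = (-5, 10); dR² = 104
sL = 60/200 = 3/10
sR = 60/104 = 15/26
mL = -1/2·sL + 1/2·sR = 9/65
mR = 1·sL + 1·sR = 57/65

3/10 15/26 9/65 57/65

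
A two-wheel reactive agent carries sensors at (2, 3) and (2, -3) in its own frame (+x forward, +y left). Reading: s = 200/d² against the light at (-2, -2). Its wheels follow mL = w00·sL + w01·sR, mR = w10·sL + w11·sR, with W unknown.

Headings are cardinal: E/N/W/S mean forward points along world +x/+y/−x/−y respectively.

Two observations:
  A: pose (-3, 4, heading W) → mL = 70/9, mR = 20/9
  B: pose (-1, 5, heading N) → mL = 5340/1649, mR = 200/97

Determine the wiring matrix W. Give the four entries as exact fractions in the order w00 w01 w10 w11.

1/2 1 0 1

obs A: pose=(-3,4,W) → sL=100/9, sR=20/9, mL=70/9, mR=20/9
obs B: pose=(-1,5,N) → sL=40/17, sR=200/97, mL=5340/1649, mR=200/97
sensor matrix S = [[100/9, 20/9], [40/17, 200/97]]; det S = 262400/14841
solve [mL_A; mL_B] = S·[w00; w01] and [mR_A; mR_B] = S·[w10; w11]:
  w00 = 1/2, w01 = 1, w10 = 0, w11 = 1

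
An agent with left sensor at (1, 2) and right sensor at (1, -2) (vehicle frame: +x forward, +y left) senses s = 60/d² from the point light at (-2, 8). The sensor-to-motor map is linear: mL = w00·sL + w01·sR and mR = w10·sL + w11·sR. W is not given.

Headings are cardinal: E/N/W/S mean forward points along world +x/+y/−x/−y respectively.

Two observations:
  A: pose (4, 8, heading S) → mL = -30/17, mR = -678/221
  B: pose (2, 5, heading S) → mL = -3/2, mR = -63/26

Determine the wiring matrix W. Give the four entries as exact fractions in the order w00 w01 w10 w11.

obs A: pose=(4,8,S) → sL=12/13, sR=60/17, mL=-30/17, mR=-678/221
obs B: pose=(2,5,S) → sL=15/13, sR=3, mL=-3/2, mR=-63/26
sensor matrix S = [[12/13, 60/17], [15/13, 3]]; det S = -288/221
solve [mL_A; mL_B] = S·[w00; w01] and [mR_A; mR_B] = S·[w10; w11]:
  w00 = 0, w01 = -1/2, w10 = 1/2, w11 = -1

0 -1/2 1/2 -1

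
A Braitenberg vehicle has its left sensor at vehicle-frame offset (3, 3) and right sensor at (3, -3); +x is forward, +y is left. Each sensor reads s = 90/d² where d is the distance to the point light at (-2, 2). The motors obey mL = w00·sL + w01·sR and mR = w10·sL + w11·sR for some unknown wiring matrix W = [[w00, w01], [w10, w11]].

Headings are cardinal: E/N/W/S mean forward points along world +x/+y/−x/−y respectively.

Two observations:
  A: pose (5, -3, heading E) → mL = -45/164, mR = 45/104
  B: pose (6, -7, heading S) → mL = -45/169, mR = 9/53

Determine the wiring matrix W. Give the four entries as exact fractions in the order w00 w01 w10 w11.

obs A: pose=(5,-3,E) → sL=45/52, sR=45/82, mL=-45/164, mR=45/104
obs B: pose=(6,-7,S) → sL=18/53, sR=90/169, mL=-45/169, mR=9/53
sensor matrix S = [[45/52, 45/82], [18/53, 90/169]]; det S = 2620755/9548162
solve [mL_A; mL_B] = S·[w00; w01] and [mR_A; mR_B] = S·[w10; w11]:
  w00 = 0, w01 = -1/2, w10 = 1/2, w11 = 0

0 -1/2 1/2 0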